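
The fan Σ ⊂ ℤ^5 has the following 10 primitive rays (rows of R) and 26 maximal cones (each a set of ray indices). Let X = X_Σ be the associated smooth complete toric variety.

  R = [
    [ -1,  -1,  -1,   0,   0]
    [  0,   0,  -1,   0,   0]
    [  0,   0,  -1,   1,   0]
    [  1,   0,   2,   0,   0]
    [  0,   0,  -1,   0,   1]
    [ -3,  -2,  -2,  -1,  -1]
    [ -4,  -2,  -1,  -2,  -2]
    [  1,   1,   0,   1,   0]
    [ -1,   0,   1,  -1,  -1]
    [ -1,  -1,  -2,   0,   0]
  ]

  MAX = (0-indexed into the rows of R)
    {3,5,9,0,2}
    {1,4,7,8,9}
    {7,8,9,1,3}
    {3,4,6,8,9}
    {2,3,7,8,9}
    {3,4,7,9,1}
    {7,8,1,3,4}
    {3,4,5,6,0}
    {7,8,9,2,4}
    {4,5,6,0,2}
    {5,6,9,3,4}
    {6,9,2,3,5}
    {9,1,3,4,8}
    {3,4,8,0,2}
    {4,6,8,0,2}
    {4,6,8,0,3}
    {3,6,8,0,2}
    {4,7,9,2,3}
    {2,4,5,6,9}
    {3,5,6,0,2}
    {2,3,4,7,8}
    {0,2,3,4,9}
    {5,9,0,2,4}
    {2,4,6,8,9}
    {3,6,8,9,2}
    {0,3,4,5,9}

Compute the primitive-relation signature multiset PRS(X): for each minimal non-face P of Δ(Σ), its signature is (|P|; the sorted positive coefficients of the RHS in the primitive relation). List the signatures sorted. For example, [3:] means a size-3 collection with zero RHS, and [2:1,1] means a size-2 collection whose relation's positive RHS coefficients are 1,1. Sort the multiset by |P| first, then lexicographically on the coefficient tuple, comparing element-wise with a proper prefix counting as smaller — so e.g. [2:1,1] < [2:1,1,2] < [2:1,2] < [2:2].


14 collections generate NE(X_Σ); each relation:

  P={0,1}:  v_{0} + v_{1} = v_{9}  ⇒ sig = [2:1]
  P={0,7}:  v_{0} + v_{7} = v_{2}  ⇒ sig = [2:1]
  P={5,8}:  v_{5} + v_{8} = v_{6}  ⇒ sig = [2:1]
  P={1,2}:  v_{1} + v_{2} = v_{7} + v_{9}  ⇒ sig = [2:1,1]
  P={5,7}:  v_{5} + v_{7} = v_{2} + v_{8} + v_{9}  ⇒ sig = [2:1,1,1]
  P={6,7}:  v_{6} + v_{7} = v_{2} + 2·v_{8} + v_{9}  ⇒ sig = [2:1,1,2]
  P={1,5}:  v_{1} + v_{5} = v_{8} + 2·v_{9}  ⇒ sig = [2:1,2]
  P={1,6}:  v_{1} + v_{6} = 2·v_{8} + 2·v_{9}  ⇒ sig = [2:2,2]
  P={0,8,9}:  v_{0} + v_{8} + v_{9} = v_{5}  ⇒ sig = [3:1]
  P={0,6,9}:  v_{0} + v_{6} + v_{9} = 2·v_{5}  ⇒ sig = [3:2]
  P={2,3,4,6}:  v_{2} + v_{3} + v_{4} + v_{6} = 2·v_{0} + v_{8}  ⇒ sig = [4:1,2]
  P={2,3,4,5}:  v_{2} + v_{3} + v_{4} + v_{5} = 2·v_{0}  ⇒ sig = [4:2]
  P={3,4,7,8,9}:  v_{3} + v_{4} + v_{7} + v_{8} + v_{9} = 0  ⇒ sig = [5:]
  P={2,3,4,8,9}:  v_{2} + v_{3} + v_{4} + v_{8} + v_{9} = v_{0}  ⇒ sig = [5:1]

Hence PRS(X_Σ) =
    |P|=2: 8 collections, coeffs (1), (1), (1), (1,1), (1,1,1), (1,1,2), (1,2), (2,2)
    |P|=3: 2 collections, coeffs (1), (2)
    |P|=4: 2 collections, coeffs (1,2), (2)
    |P|=5: 2 collections, coeffs (), (1)


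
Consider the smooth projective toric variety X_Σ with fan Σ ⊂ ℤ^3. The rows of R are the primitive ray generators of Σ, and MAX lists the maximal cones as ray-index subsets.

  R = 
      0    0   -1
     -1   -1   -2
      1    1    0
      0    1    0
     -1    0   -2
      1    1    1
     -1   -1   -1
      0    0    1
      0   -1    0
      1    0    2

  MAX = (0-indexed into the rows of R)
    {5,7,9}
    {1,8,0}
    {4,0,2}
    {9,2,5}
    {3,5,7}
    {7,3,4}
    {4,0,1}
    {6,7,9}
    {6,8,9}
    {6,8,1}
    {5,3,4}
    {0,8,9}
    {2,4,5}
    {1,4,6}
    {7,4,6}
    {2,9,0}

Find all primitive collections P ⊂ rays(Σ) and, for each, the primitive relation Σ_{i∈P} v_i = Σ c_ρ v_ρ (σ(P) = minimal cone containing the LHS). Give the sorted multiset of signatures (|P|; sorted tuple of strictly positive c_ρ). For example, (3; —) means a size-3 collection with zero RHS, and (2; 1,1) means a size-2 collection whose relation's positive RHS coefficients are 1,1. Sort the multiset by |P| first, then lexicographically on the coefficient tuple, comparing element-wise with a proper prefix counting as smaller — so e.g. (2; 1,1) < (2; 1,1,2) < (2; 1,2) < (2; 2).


Δ(Σ) — 10 vertices, 22 min non-faces:

  {0,7}:  v_{0} + v_{7} = 0 ; sig = (2; —)
  {3,8}:  v_{3} + v_{8} = 0 ; sig = (2; —)
  {4,9}:  v_{4} + v_{9} = 0 ; sig = (2; —)
  {5,6}:  v_{5} + v_{6} = 0 ; sig = (2; —)
  {0,5}:  v_{0} + v_{5} = v_{2} ; sig = (2; 1)
  {0,6}:  v_{0} + v_{6} = v_{1} ; sig = (2; 1)
  {1,3}:  v_{1} + v_{3} = v_{4} ; sig = (2; 1)
  {1,5}:  v_{1} + v_{5} = v_{0} ; sig = (2; 1)
  {1,7}:  v_{1} + v_{7} = v_{6} ; sig = (2; 1)
  {1,9}:  v_{1} + v_{9} = v_{8} ; sig = (2; 1)
  {2,6}:  v_{2} + v_{6} = v_{0} ; sig = (2; 1)
  {2,7}:  v_{2} + v_{7} = v_{5} ; sig = (2; 1)
  {4,8}:  v_{4} + v_{8} = v_{1} ; sig = (2; 1)
  {0,3}:  v_{0} + v_{3} = v_{4} + v_{5} ; sig = (2; 1,1)
  {3,6}:  v_{3} + v_{6} = v_{4} + v_{7} ; sig = (2; 1,1)
  {3,9}:  v_{3} + v_{9} = v_{5} + v_{7} ; sig = (2; 1,1)
  {5,8}:  v_{5} + v_{8} = v_{0} + v_{9} ; sig = (2; 1,1)
  {7,8}:  v_{7} + v_{8} = v_{6} + v_{9} ; sig = (2; 1,1)
  {2,3}:  v_{2} + v_{3} = v_{4} + 2·v_{5} ; sig = (2; 1,2)
  {2,8}:  v_{2} + v_{8} = 2·v_{0} + v_{9} ; sig = (2; 1,2)
  {1,2}:  v_{1} + v_{2} = 2·v_{0} ; sig = (2; 2)
  {4,5,7}:  v_{4} + v_{5} + v_{7} = v_{3} ; sig = (3; 1)

Sorted signature multiset PRS(X):
    |P|=2: 21 collections, coeffs (), (), (), (), (1), (1), (1), (1), (1), (1), (1), (1), (1), (1,1), (1,1), (1,1), (1,1), (1,1), (1,2), (1,2), (2)
    |P|=3: 1 collection, coeffs (1)


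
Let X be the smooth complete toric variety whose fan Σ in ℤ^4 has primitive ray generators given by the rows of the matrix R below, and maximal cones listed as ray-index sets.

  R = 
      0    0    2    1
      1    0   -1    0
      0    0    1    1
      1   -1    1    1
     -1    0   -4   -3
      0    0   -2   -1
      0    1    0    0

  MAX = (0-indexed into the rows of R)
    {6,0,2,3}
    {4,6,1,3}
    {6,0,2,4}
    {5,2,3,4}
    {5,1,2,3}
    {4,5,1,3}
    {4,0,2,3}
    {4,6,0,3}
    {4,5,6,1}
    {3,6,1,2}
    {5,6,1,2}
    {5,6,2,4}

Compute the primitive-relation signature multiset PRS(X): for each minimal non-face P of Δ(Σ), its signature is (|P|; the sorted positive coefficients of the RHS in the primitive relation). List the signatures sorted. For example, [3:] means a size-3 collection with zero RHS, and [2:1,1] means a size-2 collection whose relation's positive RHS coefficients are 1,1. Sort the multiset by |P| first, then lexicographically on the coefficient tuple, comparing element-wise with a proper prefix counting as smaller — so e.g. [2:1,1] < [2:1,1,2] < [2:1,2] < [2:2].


Primitive collections (5):

  P={0,5}:  v_{0} + v_{5} = 0  ⟹  sig = [2:]
  P={0,1}:  v_{0} + v_{1} = v_{3} + v_{6}  ⟹  sig = [2:1,1]
  P={3,5,6}:  v_{3} + v_{5} + v_{6} = v_{1}  ⟹  sig = [3:1]
  P={1,2,4}:  v_{1} + v_{2} + v_{4} = 2·v_{5}  ⟹  sig = [3:2]
  P={2,3,4,6}:  v_{2} + v_{3} + v_{4} + v_{6} = v_{5}  ⟹  sig = [4:1]

Hence PRS(X_Σ) =
[[2:], [2:1,1], [3:1], [3:2], [4:1]]


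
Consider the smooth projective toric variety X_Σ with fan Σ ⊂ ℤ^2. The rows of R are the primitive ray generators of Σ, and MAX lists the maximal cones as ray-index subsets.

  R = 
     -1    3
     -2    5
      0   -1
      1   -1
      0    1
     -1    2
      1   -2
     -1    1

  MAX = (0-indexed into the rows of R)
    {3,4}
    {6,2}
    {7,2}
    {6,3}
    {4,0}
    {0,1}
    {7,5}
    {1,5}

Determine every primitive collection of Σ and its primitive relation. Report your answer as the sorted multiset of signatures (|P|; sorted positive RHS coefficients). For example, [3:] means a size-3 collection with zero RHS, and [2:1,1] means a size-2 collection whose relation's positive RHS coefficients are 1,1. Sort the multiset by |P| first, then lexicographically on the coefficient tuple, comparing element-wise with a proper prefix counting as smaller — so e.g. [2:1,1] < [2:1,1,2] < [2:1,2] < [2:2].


|primitive collections| = 20. Relations:

  • {2,4}:  v_{2} + v_{4} = 0  →  sig = [2:]
  • {3,7}:  v_{3} + v_{7} = 0  →  sig = [2:]
  • {5,6}:  v_{5} + v_{6} = 0  →  sig = [2:]
  • {0,2}:  v_{0} + v_{2} = v_{5}  →  sig = [2:1]
  • {0,5}:  v_{0} + v_{5} = v_{1}  →  sig = [2:1]
  • {0,6}:  v_{0} + v_{6} = v_{4}  →  sig = [2:1]
  • {1,6}:  v_{1} + v_{6} = v_{0}  →  sig = [2:1]
  • {2,3}:  v_{2} + v_{3} = v_{6}  →  sig = [2:1]
  • {2,5}:  v_{2} + v_{5} = v_{7}  →  sig = [2:1]
  • {3,5}:  v_{3} + v_{5} = v_{4}  →  sig = [2:1]
  • {4,5}:  v_{4} + v_{5} = v_{0}  →  sig = [2:1]
  • {4,6}:  v_{4} + v_{6} = v_{3}  →  sig = [2:1]
  • {4,7}:  v_{4} + v_{7} = v_{5}  →  sig = [2:1]
  • {6,7}:  v_{6} + v_{7} = v_{2}  →  sig = [2:1]
  • {1,3}:  v_{1} + v_{3} = v_{0} + v_{4}  →  sig = [2:1,1]
  • {0,3}:  v_{0} + v_{3} = 2·v_{4}  →  sig = [2:2]
  • {0,7}:  v_{0} + v_{7} = 2·v_{5}  →  sig = [2:2]
  • {1,2}:  v_{1} + v_{2} = 2·v_{5}  →  sig = [2:2]
  • {1,4}:  v_{1} + v_{4} = 2·v_{0}  →  sig = [2:2]
  • {1,7}:  v_{1} + v_{7} = 3·v_{5}  →  sig = [2:3]

Sorted signature multiset PRS(X):
    |P|=2: 20 collections, coeffs (), (), (), (1), (1), (1), (1), (1), (1), (1), (1), (1), (1), (1), (1,1), (2), (2), (2), (2), (3)


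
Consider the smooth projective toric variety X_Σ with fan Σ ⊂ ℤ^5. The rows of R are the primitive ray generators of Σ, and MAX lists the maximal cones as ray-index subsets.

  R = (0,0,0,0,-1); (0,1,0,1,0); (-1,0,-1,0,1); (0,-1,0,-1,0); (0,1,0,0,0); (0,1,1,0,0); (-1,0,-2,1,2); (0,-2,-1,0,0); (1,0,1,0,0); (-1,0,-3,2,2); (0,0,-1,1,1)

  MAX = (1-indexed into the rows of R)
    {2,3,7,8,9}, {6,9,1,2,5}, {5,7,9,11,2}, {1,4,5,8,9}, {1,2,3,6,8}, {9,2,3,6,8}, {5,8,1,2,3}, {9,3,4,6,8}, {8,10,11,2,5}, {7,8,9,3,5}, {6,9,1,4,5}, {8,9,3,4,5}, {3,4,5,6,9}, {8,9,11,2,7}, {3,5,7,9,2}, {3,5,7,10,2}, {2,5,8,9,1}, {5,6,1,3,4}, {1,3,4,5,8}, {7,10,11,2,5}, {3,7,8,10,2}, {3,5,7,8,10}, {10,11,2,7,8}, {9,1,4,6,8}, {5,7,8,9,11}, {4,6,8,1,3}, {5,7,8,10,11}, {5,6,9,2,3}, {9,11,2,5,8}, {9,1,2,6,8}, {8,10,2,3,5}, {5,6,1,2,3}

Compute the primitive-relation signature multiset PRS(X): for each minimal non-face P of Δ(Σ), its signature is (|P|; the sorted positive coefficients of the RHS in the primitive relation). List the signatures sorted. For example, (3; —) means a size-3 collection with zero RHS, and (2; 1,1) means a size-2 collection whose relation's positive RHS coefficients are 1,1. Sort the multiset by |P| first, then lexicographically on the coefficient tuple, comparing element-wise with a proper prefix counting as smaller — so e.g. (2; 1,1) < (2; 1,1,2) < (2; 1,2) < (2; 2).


Σ has 16 primitive collections:

  P={2,4}:  v_{2} + v_{4} = 0  so sig = (2; —)
  P={3,11}:  v_{3} + v_{11} = v_{7}  so sig = (2; 1)
  P={6,10}:  v_{6} + v_{10} = v_{2} + v_{7}  so sig = (2; 1,1)
  P={1,11}:  v_{1} + v_{11} = v_{2} + v_{5} + v_{8}  so sig = (2; 1,1,1)
  P={4,10}:  v_{4} + v_{10} = v_{5} + v_{7} + v_{8}  so sig = (2; 1,1,1)
  P={6,11}:  v_{6} + v_{11} = v_{2} + v_{3} + v_{9}  so sig = (2; 1,1,1)
  P={1,7}:  v_{1} + v_{7} = v_{2} + v_{3} + v_{5} + v_{8}  so sig = (2; 1,1,1,1)
  P={4,11}:  v_{4} + v_{11} = v_{3} + v_{5} + v_{8} + v_{9}  so sig = (2; 1,1,1,1)
  P={4,7}:  v_{4} + v_{7} = 2·v_{3} + v_{5} + v_{8} + v_{9}  so sig = (2; 1,1,1,2)
  P={6,7}:  v_{6} + v_{7} = v_{2} + 2·v_{3} + v_{9}  so sig = (2; 1,1,2)
  P={1,10}:  v_{1} + v_{10} = 2·v_{2} + v_{3} + 2·v_{5} + 2·v_{8}  so sig = (2; 1,2,2,2)
  P={9,10}:  v_{9} + v_{10} = 2·v_{11}  so sig = (2; 2)
  P={1,3,9}:  v_{1} + v_{3} + v_{9} = 0  so sig = (3; —)
  P={5,6,8}:  v_{5} + v_{6} + v_{8} = 0  so sig = (3; —)
  P={2,5,7,8}:  v_{2} + v_{5} + v_{7} + v_{8} = v_{10}  so sig = (4; 1)
  P={2,3,5,8,9}:  v_{2} + v_{3} + v_{5} + v_{8} + v_{9} = v_{11}  so sig = (5; 1)

Signatures (|P|; sorted positive RHS coefficients), sorted:
    |P|=2: 12 collections, coeffs (), (1), (1,1), (1,1,1), (1,1,1), (1,1,1), (1,1,1,1), (1,1,1,1), (1,1,1,2), (1,1,2), (1,2,2,2), (2)
    |P|=3: 2 collections, coeffs (), ()
    |P|=4: 1 collection, coeffs (1)
    |P|=5: 1 collection, coeffs (1)


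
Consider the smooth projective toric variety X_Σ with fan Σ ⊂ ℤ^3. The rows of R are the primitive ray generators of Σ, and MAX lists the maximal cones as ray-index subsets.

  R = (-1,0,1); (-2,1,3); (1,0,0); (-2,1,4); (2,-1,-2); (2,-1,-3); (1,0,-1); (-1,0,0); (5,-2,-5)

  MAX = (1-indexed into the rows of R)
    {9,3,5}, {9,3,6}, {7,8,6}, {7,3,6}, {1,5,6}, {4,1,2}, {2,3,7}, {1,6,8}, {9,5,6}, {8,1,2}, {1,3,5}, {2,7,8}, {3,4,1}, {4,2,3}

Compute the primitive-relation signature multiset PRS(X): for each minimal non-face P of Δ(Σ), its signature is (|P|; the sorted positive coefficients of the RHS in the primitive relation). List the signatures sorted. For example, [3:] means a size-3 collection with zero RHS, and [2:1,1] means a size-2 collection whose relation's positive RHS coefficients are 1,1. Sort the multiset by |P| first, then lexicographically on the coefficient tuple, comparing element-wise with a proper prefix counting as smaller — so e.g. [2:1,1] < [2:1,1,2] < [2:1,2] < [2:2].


Primitive collections (18):

  P={1,7}:  v_{1} + v_{7} = 0  ⟹  sig = [2:]
  P={2,6}:  v_{2} + v_{6} = 0  ⟹  sig = [2:]
  P={3,8}:  v_{3} + v_{8} = 0  ⟹  sig = [2:]
  P={2,5}:  v_{2} + v_{5} = v_{1} + v_{3}  ⟹  sig = [2:1,1]
  P={2,9}:  v_{2} + v_{9} = v_{3} + v_{5}  ⟹  sig = [2:1,1]
  P={4,6}:  v_{4} + v_{6} = v_{1} + v_{3}  ⟹  sig = [2:1,1]
  P={4,7}:  v_{4} + v_{7} = v_{2} + v_{3}  ⟹  sig = [2:1,1]
  P={4,8}:  v_{4} + v_{8} = v_{1} + v_{2}  ⟹  sig = [2:1,1]
  P={5,7}:  v_{5} + v_{7} = v_{3} + v_{6}  ⟹  sig = [2:1,1]
  P={5,8}:  v_{5} + v_{8} = v_{1} + v_{6}  ⟹  sig = [2:1,1]
  P={8,9}:  v_{8} + v_{9} = v_{5} + v_{6}  ⟹  sig = [2:1,1]
  P={4,9}:  v_{4} + v_{9} = v_{1} + 2·v_{3} + v_{5}  ⟹  sig = [2:1,1,2]
  P={1,9}:  v_{1} + v_{9} = 2·v_{5}  ⟹  sig = [2:2]
  P={4,5}:  v_{4} + v_{5} = 2·v_{1} + 2·v_{3}  ⟹  sig = [2:2,2]
  P={7,9}:  v_{7} + v_{9} = 2·v_{3} + 2·v_{6}  ⟹  sig = [2:2,2]
  P={1,2,3}:  v_{1} + v_{2} + v_{3} = v_{4}  ⟹  sig = [3:1]
  P={1,3,6}:  v_{1} + v_{3} + v_{6} = v_{5}  ⟹  sig = [3:1]
  P={3,5,6}:  v_{3} + v_{5} + v_{6} = v_{9}  ⟹  sig = [3:1]

Signatures (|P|; sorted positive RHS coefficients), sorted:
[[2:], [2:], [2:], [2:1,1], [2:1,1], [2:1,1], [2:1,1], [2:1,1], [2:1,1], [2:1,1], [2:1,1], [2:1,1,2], [2:2], [2:2,2], [2:2,2], [3:1], [3:1], [3:1]]


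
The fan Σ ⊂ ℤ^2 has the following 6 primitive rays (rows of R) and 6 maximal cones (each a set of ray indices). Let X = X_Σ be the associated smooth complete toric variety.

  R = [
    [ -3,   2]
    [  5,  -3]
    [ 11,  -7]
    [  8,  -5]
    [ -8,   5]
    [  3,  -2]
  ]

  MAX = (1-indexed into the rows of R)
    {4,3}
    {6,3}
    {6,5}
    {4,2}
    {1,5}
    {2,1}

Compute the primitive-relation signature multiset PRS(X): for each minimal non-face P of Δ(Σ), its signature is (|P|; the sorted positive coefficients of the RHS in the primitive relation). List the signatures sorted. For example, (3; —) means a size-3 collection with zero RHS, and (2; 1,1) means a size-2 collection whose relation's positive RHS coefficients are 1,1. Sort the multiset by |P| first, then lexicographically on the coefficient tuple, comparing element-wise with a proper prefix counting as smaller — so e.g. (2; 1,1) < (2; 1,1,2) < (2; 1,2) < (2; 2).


|primitive collections| = 9. Relations:

  {1,6}:  v_{1} + v_{6} = 0  ⇒ sig = (2; —)
  {4,5}:  v_{4} + v_{5} = 0  ⇒ sig = (2; —)
  {1,3}:  v_{1} + v_{3} = v_{4}  ⇒ sig = (2; 1)
  {1,4}:  v_{1} + v_{4} = v_{2}  ⇒ sig = (2; 1)
  {2,5}:  v_{2} + v_{5} = v_{1}  ⇒ sig = (2; 1)
  {2,6}:  v_{2} + v_{6} = v_{4}  ⇒ sig = (2; 1)
  {3,5}:  v_{3} + v_{5} = v_{6}  ⇒ sig = (2; 1)
  {4,6}:  v_{4} + v_{6} = v_{3}  ⇒ sig = (2; 1)
  {2,3}:  v_{2} + v_{3} = 2·v_{4}  ⇒ sig = (2; 2)

Hence PRS(X_Σ) =
    (2; —)
    (2; —)
    (2; 1)
    (2; 1)
    (2; 1)
    (2; 1)
    (2; 1)
    (2; 1)
    (2; 2)


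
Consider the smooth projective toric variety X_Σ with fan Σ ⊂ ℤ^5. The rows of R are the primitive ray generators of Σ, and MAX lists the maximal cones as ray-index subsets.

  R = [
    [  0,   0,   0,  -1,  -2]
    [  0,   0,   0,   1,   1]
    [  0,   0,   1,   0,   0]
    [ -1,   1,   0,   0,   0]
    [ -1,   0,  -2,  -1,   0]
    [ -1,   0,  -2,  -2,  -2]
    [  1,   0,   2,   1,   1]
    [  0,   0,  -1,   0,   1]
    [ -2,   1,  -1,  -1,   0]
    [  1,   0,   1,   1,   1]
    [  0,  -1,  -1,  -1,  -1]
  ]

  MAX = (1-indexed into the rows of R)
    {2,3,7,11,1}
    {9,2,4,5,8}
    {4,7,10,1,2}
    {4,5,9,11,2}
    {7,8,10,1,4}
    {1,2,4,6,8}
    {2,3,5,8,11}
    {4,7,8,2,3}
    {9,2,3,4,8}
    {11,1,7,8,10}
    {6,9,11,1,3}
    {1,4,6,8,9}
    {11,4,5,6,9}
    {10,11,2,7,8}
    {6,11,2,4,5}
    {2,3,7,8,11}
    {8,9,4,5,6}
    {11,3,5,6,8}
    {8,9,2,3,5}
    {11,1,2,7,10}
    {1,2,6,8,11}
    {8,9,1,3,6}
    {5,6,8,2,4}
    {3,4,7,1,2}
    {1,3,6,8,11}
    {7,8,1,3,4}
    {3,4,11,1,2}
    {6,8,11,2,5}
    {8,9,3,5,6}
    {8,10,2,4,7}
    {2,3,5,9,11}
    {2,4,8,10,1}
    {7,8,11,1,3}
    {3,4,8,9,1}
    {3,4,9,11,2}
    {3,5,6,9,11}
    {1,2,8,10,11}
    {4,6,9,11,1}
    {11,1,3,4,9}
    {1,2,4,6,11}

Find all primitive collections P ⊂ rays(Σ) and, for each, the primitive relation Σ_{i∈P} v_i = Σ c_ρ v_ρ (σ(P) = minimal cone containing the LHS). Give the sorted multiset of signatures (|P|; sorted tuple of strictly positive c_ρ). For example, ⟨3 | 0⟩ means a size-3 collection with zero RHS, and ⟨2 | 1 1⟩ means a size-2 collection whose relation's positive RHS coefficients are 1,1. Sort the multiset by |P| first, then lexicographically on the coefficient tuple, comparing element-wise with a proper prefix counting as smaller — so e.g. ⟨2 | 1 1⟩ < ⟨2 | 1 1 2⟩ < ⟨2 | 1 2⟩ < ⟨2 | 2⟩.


|primitive collections| = 19. Relations:

  {1,5}:  v_{1} + v_{5} = v_{6} — sig = ⟨2 | 1⟩
  {3,10}:  v_{3} + v_{10} = v_{7} — sig = ⟨2 | 1⟩
  {5,10}:  v_{5} + v_{10} = v_{8} — sig = ⟨2 | 1⟩
  {5,7}:  v_{5} + v_{7} = v_{3} + v_{8} — sig = ⟨2 | 1 1⟩
  {6,10}:  v_{6} + v_{10} = v_{1} + v_{8} — sig = ⟨2 | 1 1⟩
  {6,7}:  v_{6} + v_{7} = v_{1} + v_{3} + v_{8} — sig = ⟨2 | 1 1 1⟩
  {9,10}:  v_{9} + v_{10} = v_{3} + v_{4} + v_{8} — sig = ⟨2 | 1 1 1⟩
  {7,9}:  v_{7} + v_{9} = 2·v_{3} + v_{4} + v_{8} — sig = ⟨2 | 1 1 2⟩
  {4,10,11}:  v_{4} + v_{10} + v_{11} = 0 — sig = ⟨3 | 0⟩
  {3,4,5}:  v_{3} + v_{4} + v_{5} = v_{9} — sig = ⟨3 | 1⟩
  {4,7,11}:  v_{4} + v_{7} + v_{11} = v_{3} — sig = ⟨3 | 1⟩
  {4,8,11}:  v_{4} + v_{8} + v_{11} = v_{5} — sig = ⟨3 | 1⟩
  {2,3,6}:  v_{2} + v_{3} + v_{6} = v_{4} + v_{11} — sig = ⟨3 | 1 1⟩
  {3,4,6}:  v_{3} + v_{4} + v_{6} = v_{1} + v_{9} — sig = ⟨3 | 1 1⟩
  {2,6,9}:  v_{2} + v_{6} + v_{9} = 2·v_{4} + v_{5} + v_{11} — sig = ⟨3 | 1 1 2⟩
  {1,2,9}:  v_{1} + v_{2} + v_{9} = 2·v_{4} + v_{11} — sig = ⟨3 | 1 2⟩
  {8,9,11}:  v_{8} + v_{9} + v_{11} = v_{3} + 2·v_{5} — sig = ⟨3 | 1 2⟩
  {1,2,3,8}:  v_{1} + v_{2} + v_{3} + v_{8} = 0 — sig = ⟨4 | 0⟩
  {1,2,7,8}:  v_{1} + v_{2} + v_{7} + v_{8} = v_{10} — sig = ⟨4 | 1⟩

so the primitive-relation signature multiset is
[⟨2 | 1⟩, ⟨2 | 1⟩, ⟨2 | 1⟩, ⟨2 | 1 1⟩, ⟨2 | 1 1⟩, ⟨2 | 1 1 1⟩, ⟨2 | 1 1 1⟩, ⟨2 | 1 1 2⟩, ⟨3 | 0⟩, ⟨3 | 1⟩, ⟨3 | 1⟩, ⟨3 | 1⟩, ⟨3 | 1 1⟩, ⟨3 | 1 1⟩, ⟨3 | 1 1 2⟩, ⟨3 | 1 2⟩, ⟨3 | 1 2⟩, ⟨4 | 0⟩, ⟨4 | 1⟩]


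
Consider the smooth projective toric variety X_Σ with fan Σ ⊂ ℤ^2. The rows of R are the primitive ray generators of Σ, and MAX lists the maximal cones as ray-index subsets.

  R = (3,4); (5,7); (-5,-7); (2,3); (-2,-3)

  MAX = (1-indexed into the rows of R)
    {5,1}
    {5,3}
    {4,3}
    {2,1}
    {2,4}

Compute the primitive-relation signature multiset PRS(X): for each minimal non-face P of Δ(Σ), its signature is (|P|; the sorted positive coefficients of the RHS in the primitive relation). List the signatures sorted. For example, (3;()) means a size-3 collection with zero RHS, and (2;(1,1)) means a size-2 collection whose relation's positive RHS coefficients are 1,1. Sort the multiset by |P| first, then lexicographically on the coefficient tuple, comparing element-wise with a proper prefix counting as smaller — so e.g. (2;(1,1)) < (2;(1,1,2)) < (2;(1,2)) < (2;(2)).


The 5 primitive collections of Σ (r=5, n=2):

  P={2,3}:  v_{2} + v_{3} = 0 — sig = (2;())
  P={4,5}:  v_{4} + v_{5} = 0 — sig = (2;())
  P={1,3}:  v_{1} + v_{3} = v_{5} — sig = (2;(1))
  P={1,4}:  v_{1} + v_{4} = v_{2} — sig = (2;(1))
  P={2,5}:  v_{2} + v_{5} = v_{1} — sig = (2;(1))

Signatures (|P|; sorted positive RHS coefficients), sorted:
    |P|=2: 5 collections, coeffs (), (), (1), (1), (1)


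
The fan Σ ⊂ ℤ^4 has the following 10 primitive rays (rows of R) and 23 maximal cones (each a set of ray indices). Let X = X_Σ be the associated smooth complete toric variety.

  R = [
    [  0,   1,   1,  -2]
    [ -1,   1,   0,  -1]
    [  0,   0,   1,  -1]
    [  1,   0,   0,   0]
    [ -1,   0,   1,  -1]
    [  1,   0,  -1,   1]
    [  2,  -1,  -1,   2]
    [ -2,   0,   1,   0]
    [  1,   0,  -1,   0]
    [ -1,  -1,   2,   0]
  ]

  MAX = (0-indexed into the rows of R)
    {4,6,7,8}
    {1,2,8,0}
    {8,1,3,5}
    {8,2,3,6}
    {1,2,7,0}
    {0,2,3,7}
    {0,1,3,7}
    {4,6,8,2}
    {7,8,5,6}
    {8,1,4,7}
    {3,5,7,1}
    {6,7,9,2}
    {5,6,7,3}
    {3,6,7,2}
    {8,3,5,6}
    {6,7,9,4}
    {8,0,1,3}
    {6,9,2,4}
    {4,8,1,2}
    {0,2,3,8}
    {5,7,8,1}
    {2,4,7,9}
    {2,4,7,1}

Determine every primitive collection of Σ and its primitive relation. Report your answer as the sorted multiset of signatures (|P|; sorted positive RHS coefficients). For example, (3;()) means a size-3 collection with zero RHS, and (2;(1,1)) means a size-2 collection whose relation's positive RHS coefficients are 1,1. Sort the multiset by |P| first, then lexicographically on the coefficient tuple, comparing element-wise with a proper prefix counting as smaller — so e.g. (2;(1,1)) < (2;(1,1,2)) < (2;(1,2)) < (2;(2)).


Primitive collections (17):

  P = {4,5}:  v_{4} + v_{5} = 0 ; sig = (2;())
  P = {1,6}:  v_{1} + v_{6} = v_{5} ; sig = (2;(1))
  P = {2,5}:  v_{2} + v_{5} = v_{3} ; sig = (2;(1))
  P = {3,4}:  v_{3} + v_{4} = v_{2} ; sig = (2;(1))
  P = {1,9}:  v_{1} + v_{9} = v_{2} + v_{7} ; sig = (2;(1,1))
  P = {5,9}:  v_{5} + v_{9} = v_{2} + v_{6} + v_{7} ; sig = (2;(1,1,1))
  P = {0,9}:  v_{0} + v_{9} = 2·v_{2} + v_{3} + v_{7} ; sig = (2;(1,1,2))
  P = {3,9}:  v_{3} + v_{9} = 2·v_{2} + v_{6} + v_{7} ; sig = (2;(1,1,2))
  P = {0,4}:  v_{0} + v_{4} = v_{1} + 2·v_{2} ; sig = (2;(1,2))
  P = {0,5}:  v_{0} + v_{5} = v_{1} + 2·v_{3} ; sig = (2;(1,2))
  P = {8,9}:  v_{8} + v_{9} = 2·v_{4} + v_{6} ; sig = (2;(1,2))
  P = {0,6}:  v_{0} + v_{6} = 2·v_{3} ; sig = (2;(2))
  P = {3,7,8}:  v_{3} + v_{7} + v_{8} = 0 ; sig = (3;())
  P = {1,2,3}:  v_{1} + v_{2} + v_{3} = v_{0} ; sig = (3;(1))
  P = {2,7,8}:  v_{2} + v_{7} + v_{8} = v_{4} ; sig = (3;(1))
  P = {0,7,8}:  v_{0} + v_{7} + v_{8} = v_{1} + v_{2} ; sig = (3;(1,1))
  P = {2,4,6,7}:  v_{2} + v_{4} + v_{6} + v_{7} = v_{9} ; sig = (4;(1))

so the primitive-relation signature multiset is
[(2;()), (2;(1)), (2;(1)), (2;(1)), (2;(1,1)), (2;(1,1,1)), (2;(1,1,2)), (2;(1,1,2)), (2;(1,2)), (2;(1,2)), (2;(1,2)), (2;(2)), (3;()), (3;(1)), (3;(1)), (3;(1,1)), (4;(1))]


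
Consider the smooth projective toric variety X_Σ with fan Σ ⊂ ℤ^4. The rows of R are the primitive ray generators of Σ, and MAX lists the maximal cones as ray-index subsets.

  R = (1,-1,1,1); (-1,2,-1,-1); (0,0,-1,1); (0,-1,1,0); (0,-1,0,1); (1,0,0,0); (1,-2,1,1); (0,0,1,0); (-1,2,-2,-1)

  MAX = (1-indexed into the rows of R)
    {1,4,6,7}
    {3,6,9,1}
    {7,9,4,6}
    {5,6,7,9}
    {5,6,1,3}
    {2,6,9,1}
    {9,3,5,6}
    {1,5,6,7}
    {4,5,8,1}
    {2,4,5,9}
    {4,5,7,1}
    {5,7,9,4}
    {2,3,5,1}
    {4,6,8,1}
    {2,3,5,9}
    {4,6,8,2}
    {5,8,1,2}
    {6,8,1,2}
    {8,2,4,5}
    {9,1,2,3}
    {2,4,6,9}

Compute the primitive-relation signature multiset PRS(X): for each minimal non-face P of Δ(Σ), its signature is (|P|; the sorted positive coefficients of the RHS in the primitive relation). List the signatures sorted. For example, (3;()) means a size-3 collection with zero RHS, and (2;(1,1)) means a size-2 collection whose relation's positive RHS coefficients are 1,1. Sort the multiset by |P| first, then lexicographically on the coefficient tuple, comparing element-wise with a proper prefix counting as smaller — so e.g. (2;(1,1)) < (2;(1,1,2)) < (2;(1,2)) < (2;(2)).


The 14 primitive collections of Σ (r=9, n=4):

  P = {2,7}:  v_{2} + v_{7} = 0  →  sig = (2;())
  P = {3,4}:  v_{3} + v_{4} = v_{5}  →  sig = (2;(1))
  P = {8,9}:  v_{8} + v_{9} = v_{2}  →  sig = (2;(1))
  P = {7,8}:  v_{7} + v_{8} = v_{1} + v_{4}  →  sig = (2;(1,1))
  P = {3,8}:  v_{3} + v_{8} = v_{1} + v_{2} + v_{5}  →  sig = (2;(1,1,1))
  P = {3,7}:  v_{3} + v_{7} = 2·v_{5} + v_{6}  →  sig = (2;(1,2))
  P = {1,4,9}:  v_{1} + v_{4} + v_{9} = 0  →  sig = (3;())
  P = {1,2,4}:  v_{1} + v_{2} + v_{4} = v_{8}  →  sig = (3;(1))
  P = {1,5,9}:  v_{1} + v_{5} + v_{9} = v_{3}  →  sig = (3;(1))
  P = {4,5,6}:  v_{4} + v_{5} + v_{6} = v_{7}  →  sig = (3;(1))
  P = {5,6,8}:  v_{5} + v_{6} + v_{8} = v_{1}  →  sig = (3;(1))
  P = {1,7,9}:  v_{1} + v_{7} + v_{9} = v_{5} + v_{6}  →  sig = (3;(1,1))
  P = {2,5,6}:  v_{2} + v_{5} + v_{6} = v_{1} + v_{9}  →  sig = (3;(1,1))
  P = {2,3,6}:  v_{2} + v_{3} + v_{6} = 2·v_{1} + 2·v_{9}  →  sig = (3;(2,2))

Hence PRS(X_Σ) =
    (2;())
    (2;(1))
    (2;(1))
    (2;(1,1))
    (2;(1,1,1))
    (2;(1,2))
    (3;())
    (3;(1))
    (3;(1))
    (3;(1))
    (3;(1))
    (3;(1,1))
    (3;(1,1))
    (3;(2,2))


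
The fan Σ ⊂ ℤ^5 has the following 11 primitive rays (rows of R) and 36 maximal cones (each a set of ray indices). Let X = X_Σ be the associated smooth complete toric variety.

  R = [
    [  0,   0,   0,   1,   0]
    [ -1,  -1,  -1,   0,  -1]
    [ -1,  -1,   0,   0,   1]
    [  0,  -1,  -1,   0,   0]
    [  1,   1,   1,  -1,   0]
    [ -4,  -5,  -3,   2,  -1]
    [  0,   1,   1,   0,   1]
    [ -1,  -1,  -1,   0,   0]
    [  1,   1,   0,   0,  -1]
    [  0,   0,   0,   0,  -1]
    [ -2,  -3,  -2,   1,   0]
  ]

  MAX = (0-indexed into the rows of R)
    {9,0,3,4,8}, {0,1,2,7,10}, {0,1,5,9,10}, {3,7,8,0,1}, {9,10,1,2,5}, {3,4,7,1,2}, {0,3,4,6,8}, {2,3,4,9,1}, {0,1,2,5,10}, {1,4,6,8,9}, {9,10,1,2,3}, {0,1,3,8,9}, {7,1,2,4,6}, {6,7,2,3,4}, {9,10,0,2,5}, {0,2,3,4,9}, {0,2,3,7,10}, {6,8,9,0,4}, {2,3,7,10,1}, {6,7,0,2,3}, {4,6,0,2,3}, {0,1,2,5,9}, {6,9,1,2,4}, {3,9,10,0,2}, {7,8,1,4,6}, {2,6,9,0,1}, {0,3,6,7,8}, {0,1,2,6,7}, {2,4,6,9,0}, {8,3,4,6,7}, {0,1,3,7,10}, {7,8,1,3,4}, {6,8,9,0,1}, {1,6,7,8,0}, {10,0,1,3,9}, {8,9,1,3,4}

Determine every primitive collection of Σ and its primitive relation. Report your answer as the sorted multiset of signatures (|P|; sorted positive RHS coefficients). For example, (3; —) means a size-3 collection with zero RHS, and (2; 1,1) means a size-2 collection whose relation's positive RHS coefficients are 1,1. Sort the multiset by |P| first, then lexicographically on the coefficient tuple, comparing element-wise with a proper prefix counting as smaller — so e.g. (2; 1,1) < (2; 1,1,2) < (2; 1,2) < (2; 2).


Σ has 16 primitive collections:

  P = {2,8}:  v_{2} + v_{8} = 0  ⇒ sig = (2; —)
  P = {7,9}:  v_{7} + v_{9} = v_{1}  ⇒ sig = (2; 1)
  P = {4,10}:  v_{4} + v_{10} = v_{2} + v_{3} + v_{9}  ⇒ sig = (2; 1,1,1)
  P = {6,10}:  v_{6} + v_{10} = v_{0} + v_{2} + v_{7}  ⇒ sig = (2; 1,1,1)
  P = {8,10}:  v_{8} + v_{10} = v_{0} + v_{1} + v_{3}  ⇒ sig = (2; 1,1,1)
  P = {5,8}:  v_{5} + v_{8} = v_{0} + v_{1} + v_{9} + v_{10}  ⇒ sig = (2; 1,1,1,1)
  P = {5,7}:  v_{5} + v_{7} = v_{0} + 2·v_{1} + v_{2} + v_{10}  ⇒ sig = (2; 1,1,1,2)
  P = {4,5}:  v_{4} + v_{5} = v_{2} + 2·v_{9} + v_{10}  ⇒ sig = (2; 1,1,2)
  P = {3,5}:  v_{3} + v_{5} = v_{9} + 2·v_{10}  ⇒ sig = (2; 1,2)
  P = {5,6}:  v_{5} + v_{6} = 2·v_{0} + 2·v_{1} + 2·v_{2}  ⇒ sig = (2; 2,2,2)
  P = {0,4,7}:  v_{0} + v_{4} + v_{7} = 0  ⇒ sig = (3; —)
  P = {3,6,9}:  v_{3} + v_{6} + v_{9} = 0  ⇒ sig = (3; —)
  P = {0,1,4}:  v_{0} + v_{1} + v_{4} = v_{9}  ⇒ sig = (3; 1)
  P = {1,3,6}:  v_{1} + v_{3} + v_{6} = v_{7}  ⇒ sig = (3; 1)
  P = {0,1,2,3}:  v_{0} + v_{1} + v_{2} + v_{3} = v_{10}  ⇒ sig = (4; 1)
  P = {0,1,2,9,10}:  v_{0} + v_{1} + v_{2} + v_{9} + v_{10} = v_{5}  ⇒ sig = (5; 1)

Hence PRS(X_Σ) =
{ (2; —),  (2; 1),  (2; 1,1,1) ×3,  (2; 1,1,1,1),  (2; 1,1,1,2),  (2; 1,1,2),  (2; 1,2),  (2; 2,2,2),  (3; —) ×2,  (3; 1) ×2,  (4; 1),  (5; 1) }


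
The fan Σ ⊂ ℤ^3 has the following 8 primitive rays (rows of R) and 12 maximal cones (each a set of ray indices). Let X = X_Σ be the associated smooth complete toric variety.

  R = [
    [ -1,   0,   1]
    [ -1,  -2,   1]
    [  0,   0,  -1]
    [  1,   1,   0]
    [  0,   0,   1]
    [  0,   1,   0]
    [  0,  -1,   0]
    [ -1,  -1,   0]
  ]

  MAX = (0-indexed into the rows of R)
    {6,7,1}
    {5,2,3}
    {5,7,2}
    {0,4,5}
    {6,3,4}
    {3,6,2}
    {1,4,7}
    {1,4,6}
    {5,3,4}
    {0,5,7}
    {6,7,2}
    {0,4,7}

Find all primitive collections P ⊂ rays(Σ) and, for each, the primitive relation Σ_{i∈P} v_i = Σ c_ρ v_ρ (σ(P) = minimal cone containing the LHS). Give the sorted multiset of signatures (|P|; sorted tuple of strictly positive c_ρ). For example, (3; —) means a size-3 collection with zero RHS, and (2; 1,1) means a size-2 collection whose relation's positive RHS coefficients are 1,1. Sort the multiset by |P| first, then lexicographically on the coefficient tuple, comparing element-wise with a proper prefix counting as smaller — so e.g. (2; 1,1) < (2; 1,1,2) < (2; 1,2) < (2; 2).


Primitive collections (12):

  {2,4}:  v_{2} + v_{4} = 0  so sig = (2; —)
  {3,7}:  v_{3} + v_{7} = 0  so sig = (2; —)
  {5,6}:  v_{5} + v_{6} = 0  so sig = (2; —)
  {0,2}:  v_{0} + v_{2} = v_{5} + v_{7}  so sig = (2; 1,1)
  {0,3}:  v_{0} + v_{3} = v_{4} + v_{5}  so sig = (2; 1,1)
  {0,6}:  v_{0} + v_{6} = v_{4} + v_{7}  so sig = (2; 1,1)
  {1,2}:  v_{1} + v_{2} = v_{6} + v_{7}  so sig = (2; 1,1)
  {1,3}:  v_{1} + v_{3} = v_{4} + v_{6}  so sig = (2; 1,1)
  {1,5}:  v_{1} + v_{5} = v_{4} + v_{7}  so sig = (2; 1,1)
  {0,1}:  v_{0} + v_{1} = 2·v_{4} + 2·v_{7}  so sig = (2; 2,2)
  {4,5,7}:  v_{4} + v_{5} + v_{7} = v_{0}  so sig = (3; 1)
  {4,6,7}:  v_{4} + v_{6} + v_{7} = v_{1}  so sig = (3; 1)

Signatures (|P|; sorted positive RHS coefficients), sorted:
    (2; —)
    (2; —)
    (2; —)
    (2; 1,1)
    (2; 1,1)
    (2; 1,1)
    (2; 1,1)
    (2; 1,1)
    (2; 1,1)
    (2; 2,2)
    (3; 1)
    (3; 1)


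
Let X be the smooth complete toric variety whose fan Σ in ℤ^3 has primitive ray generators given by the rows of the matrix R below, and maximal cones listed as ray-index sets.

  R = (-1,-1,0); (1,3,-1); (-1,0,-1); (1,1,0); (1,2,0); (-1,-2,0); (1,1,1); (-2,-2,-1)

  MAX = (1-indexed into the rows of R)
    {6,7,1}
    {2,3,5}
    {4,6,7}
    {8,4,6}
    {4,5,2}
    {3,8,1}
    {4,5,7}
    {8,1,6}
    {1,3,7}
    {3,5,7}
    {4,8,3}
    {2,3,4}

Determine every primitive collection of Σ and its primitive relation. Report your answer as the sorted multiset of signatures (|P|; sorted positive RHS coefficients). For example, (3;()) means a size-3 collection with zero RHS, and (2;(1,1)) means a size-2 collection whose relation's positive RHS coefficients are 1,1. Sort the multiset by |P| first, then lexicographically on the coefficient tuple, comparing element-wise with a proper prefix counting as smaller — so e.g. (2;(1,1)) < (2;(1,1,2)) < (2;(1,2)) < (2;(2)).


12 collections generate NE(X_Σ); each relation:

  P = {1,4}:  v_{1} + v_{4} = 0  so sig = (2;())
  P = {5,6}:  v_{5} + v_{6} = 0  so sig = (2;())
  P = {3,6}:  v_{3} + v_{6} = v_{8}  so sig = (2;(1))
  P = {5,8}:  v_{5} + v_{8} = v_{3}  so sig = (2;(1))
  P = {7,8}:  v_{7} + v_{8} = v_{1}  so sig = (2;(1))
  P = {1,2}:  v_{1} + v_{2} = v_{3} + v_{5}  so sig = (2;(1,1))
  P = {1,5}:  v_{1} + v_{5} = v_{3} + v_{7}  so sig = (2;(1,1))
  P = {2,6}:  v_{2} + v_{6} = v_{3} + v_{4}  so sig = (2;(1,1))
  P = {2,8}:  v_{2} + v_{8} = 2·v_{3} + v_{4}  so sig = (2;(1,2))
  P = {2,7}:  v_{2} + v_{7} = 2·v_{5}  so sig = (2;(2))
  P = {3,4,5}:  v_{3} + v_{4} + v_{5} = v_{2}  so sig = (3;(1))
  P = {3,4,7}:  v_{3} + v_{4} + v_{7} = v_{5}  so sig = (3;(1))

Signatures (|P|; sorted positive RHS coefficients), sorted:
    (2;())
    (2;())
    (2;(1))
    (2;(1))
    (2;(1))
    (2;(1,1))
    (2;(1,1))
    (2;(1,1))
    (2;(1,2))
    (2;(2))
    (3;(1))
    (3;(1))


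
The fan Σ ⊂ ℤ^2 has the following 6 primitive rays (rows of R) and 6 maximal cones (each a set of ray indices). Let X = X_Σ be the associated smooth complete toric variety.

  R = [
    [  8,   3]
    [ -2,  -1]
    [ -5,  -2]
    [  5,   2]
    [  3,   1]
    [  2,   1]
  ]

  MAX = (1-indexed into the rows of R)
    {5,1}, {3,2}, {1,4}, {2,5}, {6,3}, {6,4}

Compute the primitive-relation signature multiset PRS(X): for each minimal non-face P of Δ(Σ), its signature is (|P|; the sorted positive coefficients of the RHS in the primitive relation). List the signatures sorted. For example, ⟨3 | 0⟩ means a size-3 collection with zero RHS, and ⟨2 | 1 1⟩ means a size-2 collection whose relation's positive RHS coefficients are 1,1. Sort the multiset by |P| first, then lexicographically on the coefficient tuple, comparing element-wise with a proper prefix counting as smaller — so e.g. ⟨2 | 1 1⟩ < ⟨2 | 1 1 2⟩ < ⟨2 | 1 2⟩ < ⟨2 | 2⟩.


Minimal non-faces — 9 found among 6 rays, 6 max cones:

  P={2,6}:  v_{2} + v_{6} = 0 ; sig = ⟨2 | 0⟩
  P={3,4}:  v_{3} + v_{4} = 0 ; sig = ⟨2 | 0⟩
  P={1,3}:  v_{1} + v_{3} = v_{5} ; sig = ⟨2 | 1⟩
  P={2,4}:  v_{2} + v_{4} = v_{5} ; sig = ⟨2 | 1⟩
  P={3,5}:  v_{3} + v_{5} = v_{2} ; sig = ⟨2 | 1⟩
  P={4,5}:  v_{4} + v_{5} = v_{1} ; sig = ⟨2 | 1⟩
  P={5,6}:  v_{5} + v_{6} = v_{4} ; sig = ⟨2 | 1⟩
  P={1,2}:  v_{1} + v_{2} = 2·v_{5} ; sig = ⟨2 | 2⟩
  P={1,6}:  v_{1} + v_{6} = 2·v_{4} ; sig = ⟨2 | 2⟩

Sorted signature multiset PRS(X):
[⟨2 | 0⟩, ⟨2 | 0⟩, ⟨2 | 1⟩, ⟨2 | 1⟩, ⟨2 | 1⟩, ⟨2 | 1⟩, ⟨2 | 1⟩, ⟨2 | 2⟩, ⟨2 | 2⟩]


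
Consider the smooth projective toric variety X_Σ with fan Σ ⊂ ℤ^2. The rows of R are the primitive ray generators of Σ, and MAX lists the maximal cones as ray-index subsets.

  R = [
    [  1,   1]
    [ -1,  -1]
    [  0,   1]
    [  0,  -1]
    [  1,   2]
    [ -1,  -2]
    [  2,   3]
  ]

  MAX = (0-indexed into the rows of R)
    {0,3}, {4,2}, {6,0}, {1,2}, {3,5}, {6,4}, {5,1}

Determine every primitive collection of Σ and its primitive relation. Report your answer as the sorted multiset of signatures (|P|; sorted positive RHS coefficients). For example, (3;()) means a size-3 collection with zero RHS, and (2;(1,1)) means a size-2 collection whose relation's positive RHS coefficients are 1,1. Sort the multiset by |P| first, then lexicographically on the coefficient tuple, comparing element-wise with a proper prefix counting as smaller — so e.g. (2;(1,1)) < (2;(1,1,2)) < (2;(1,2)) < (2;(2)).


14 minimal non-faces of Δ(Σ) (on 7 rays):

  {0,1}:  v_{0} + v_{1} = 0 ; sig = (2;())
  {2,3}:  v_{2} + v_{3} = 0 ; sig = (2;())
  {4,5}:  v_{4} + v_{5} = 0 ; sig = (2;())
  {0,2}:  v_{0} + v_{2} = v_{4} ; sig = (2;(1))
  {0,4}:  v_{0} + v_{4} = v_{6} ; sig = (2;(1))
  {0,5}:  v_{0} + v_{5} = v_{3} ; sig = (2;(1))
  {1,3}:  v_{1} + v_{3} = v_{5} ; sig = (2;(1))
  {1,4}:  v_{1} + v_{4} = v_{2} ; sig = (2;(1))
  {1,6}:  v_{1} + v_{6} = v_{4} ; sig = (2;(1))
  {2,5}:  v_{2} + v_{5} = v_{1} ; sig = (2;(1))
  {3,4}:  v_{3} + v_{4} = v_{0} ; sig = (2;(1))
  {5,6}:  v_{5} + v_{6} = v_{0} ; sig = (2;(1))
  {2,6}:  v_{2} + v_{6} = 2·v_{4} ; sig = (2;(2))
  {3,6}:  v_{3} + v_{6} = 2·v_{0} ; sig = (2;(2))

Sorted signature multiset PRS(X):
[(2;()), (2;()), (2;()), (2;(1)), (2;(1)), (2;(1)), (2;(1)), (2;(1)), (2;(1)), (2;(1)), (2;(1)), (2;(1)), (2;(2)), (2;(2))]


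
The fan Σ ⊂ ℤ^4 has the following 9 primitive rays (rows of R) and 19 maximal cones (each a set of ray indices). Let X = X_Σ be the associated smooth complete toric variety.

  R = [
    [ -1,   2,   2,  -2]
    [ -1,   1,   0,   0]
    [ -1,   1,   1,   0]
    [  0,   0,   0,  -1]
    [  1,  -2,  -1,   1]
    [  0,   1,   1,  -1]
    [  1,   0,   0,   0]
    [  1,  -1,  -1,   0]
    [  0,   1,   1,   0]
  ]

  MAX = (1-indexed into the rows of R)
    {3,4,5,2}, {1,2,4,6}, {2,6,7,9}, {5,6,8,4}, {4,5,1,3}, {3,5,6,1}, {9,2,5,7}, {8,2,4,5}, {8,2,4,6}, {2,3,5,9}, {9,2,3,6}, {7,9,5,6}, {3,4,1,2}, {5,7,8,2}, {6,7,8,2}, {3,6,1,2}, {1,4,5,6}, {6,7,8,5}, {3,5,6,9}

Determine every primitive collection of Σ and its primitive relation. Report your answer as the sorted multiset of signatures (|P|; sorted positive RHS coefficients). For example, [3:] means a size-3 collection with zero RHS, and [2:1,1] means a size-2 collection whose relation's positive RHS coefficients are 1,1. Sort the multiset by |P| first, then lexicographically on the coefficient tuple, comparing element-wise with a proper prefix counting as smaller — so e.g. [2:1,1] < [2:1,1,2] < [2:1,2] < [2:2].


Σ has 11 primitive collections:

  • {3,8}:  v_{3} + v_{8} = 0 — sig = [2:]
  • {3,7}:  v_{3} + v_{7} = v_{9} — sig = [2:1]
  • {4,9}:  v_{4} + v_{9} = v_{6} — sig = [2:1]
  • {8,9}:  v_{8} + v_{9} = v_{7} — sig = [2:1]
  • {1,8}:  v_{1} + v_{8} = v_{4} + v_{6} — sig = [2:1,1]
  • {4,7}:  v_{4} + v_{7} = v_{6} + v_{8} — sig = [2:1,1]
  • {1,9}:  v_{1} + v_{9} = v_{3} + 2·v_{6} — sig = [2:1,2]
  • {1,7}:  v_{1} + v_{7} = 2·v_{6} — sig = [2:2]
  • {2,5,6}:  v_{2} + v_{5} + v_{6} = 0 — sig = [3:]
  • {3,4,6}:  v_{3} + v_{4} + v_{6} = v_{1} — sig = [3:1]
  • {1,2,5}:  v_{1} + v_{2} + v_{5} = v_{3} + v_{4} — sig = [3:1,1]

Sorted signature multiset PRS(X):
    |P|=2: 8 collections, coeffs (), (1), (1), (1), (1,1), (1,1), (1,2), (2)
    |P|=3: 3 collections, coeffs (), (1), (1,1)


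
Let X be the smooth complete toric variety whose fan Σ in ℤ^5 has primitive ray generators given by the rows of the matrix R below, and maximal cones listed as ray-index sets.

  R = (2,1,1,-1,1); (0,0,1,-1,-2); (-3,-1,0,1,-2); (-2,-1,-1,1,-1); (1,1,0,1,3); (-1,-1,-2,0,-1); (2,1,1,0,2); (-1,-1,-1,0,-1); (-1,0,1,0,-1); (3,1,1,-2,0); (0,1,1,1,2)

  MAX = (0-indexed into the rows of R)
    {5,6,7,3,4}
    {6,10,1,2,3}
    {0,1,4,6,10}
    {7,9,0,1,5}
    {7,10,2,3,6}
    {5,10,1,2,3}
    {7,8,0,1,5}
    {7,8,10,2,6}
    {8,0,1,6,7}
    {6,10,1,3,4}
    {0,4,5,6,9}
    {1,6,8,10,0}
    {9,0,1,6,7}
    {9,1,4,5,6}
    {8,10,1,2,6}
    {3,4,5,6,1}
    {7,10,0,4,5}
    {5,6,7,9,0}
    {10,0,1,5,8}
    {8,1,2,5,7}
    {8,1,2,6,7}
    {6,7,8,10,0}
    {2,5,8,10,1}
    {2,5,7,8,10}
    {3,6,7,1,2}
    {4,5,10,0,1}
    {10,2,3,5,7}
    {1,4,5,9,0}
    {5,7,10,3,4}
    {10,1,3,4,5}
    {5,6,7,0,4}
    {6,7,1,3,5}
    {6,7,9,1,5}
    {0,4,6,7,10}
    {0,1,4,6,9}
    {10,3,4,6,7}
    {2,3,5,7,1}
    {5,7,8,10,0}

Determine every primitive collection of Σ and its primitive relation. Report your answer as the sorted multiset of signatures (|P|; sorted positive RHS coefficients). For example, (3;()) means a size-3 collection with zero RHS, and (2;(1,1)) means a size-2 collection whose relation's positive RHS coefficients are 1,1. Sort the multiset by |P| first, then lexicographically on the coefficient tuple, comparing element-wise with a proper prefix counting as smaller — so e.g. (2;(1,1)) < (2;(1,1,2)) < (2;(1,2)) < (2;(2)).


Δ(Σ) — 11 vertices, 16 min non-faces:

  • {0,3}:  v_{0} + v_{3} = 0  →  sig = (2;())
  • {0,2}:  v_{0} + v_{2} = v_{8}  →  sig = (2;(1))
  • {2,9}:  v_{2} + v_{9} = v_{1}  →  sig = (2;(1))
  • {3,8}:  v_{3} + v_{8} = v_{2}  →  sig = (2;(1))
  • {4,8}:  v_{4} + v_{8} = v_{10}  →  sig = (2;(1))
  • {2,4}:  v_{2} + v_{4} = v_{3} + v_{10}  →  sig = (2;(1,1))
  • {8,9}:  v_{8} + v_{9} = v_{0} + v_{1}  →  sig = (2;(1,1))
  • {3,9}:  v_{3} + v_{9} = v_{1} + v_{5} + v_{6}  →  sig = (2;(1,1,1))
  • {9,10}:  v_{9} + v_{10} = v_{0} + v_{1} + v_{4}  →  sig = (2;(1,1,1))
  • {1,4,7}:  v_{1} + v_{4} + v_{7} = 0  →  sig = (3;())
  • {5,6,8}:  v_{5} + v_{6} + v_{8} = 0  →  sig = (3;())
  • {1,7,10}:  v_{1} + v_{7} + v_{10} = v_{8}  →  sig = (3;(1))
  • {2,5,6}:  v_{2} + v_{5} + v_{6} = v_{3}  →  sig = (3;(1))
  • {5,6,10}:  v_{5} + v_{6} + v_{10} = v_{4}  →  sig = (3;(1))
  • {4,7,9}:  v_{4} + v_{7} + v_{9} = v_{0} + v_{5} + v_{6}  →  sig = (3;(1,1,1))
  • {0,1,5,6}:  v_{0} + v_{1} + v_{5} + v_{6} = v_{9}  →  sig = (4;(1))

Sorted signature multiset PRS(X):
    (2;())
    (2;(1))
    (2;(1))
    (2;(1))
    (2;(1))
    (2;(1,1))
    (2;(1,1))
    (2;(1,1,1))
    (2;(1,1,1))
    (3;())
    (3;())
    (3;(1))
    (3;(1))
    (3;(1))
    (3;(1,1,1))
    (4;(1))
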